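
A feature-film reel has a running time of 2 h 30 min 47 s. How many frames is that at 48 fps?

2 h 30 min 47 s = 9047 s.
Frames = 9047 × 48 = 434256.

434256 frames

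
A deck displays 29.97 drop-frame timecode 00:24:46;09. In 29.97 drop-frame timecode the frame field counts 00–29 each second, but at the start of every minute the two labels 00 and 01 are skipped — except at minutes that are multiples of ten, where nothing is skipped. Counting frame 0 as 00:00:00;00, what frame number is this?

44545

Complete 10-minute blocks: 2, each 17982 frames → 35964.
Remaining 4 whole minutes in the current block: 1800 + 3 × 1798 = 7194 frames.
Within the current minute: 46 × 30 + 9 − 2 = 1387 (labels ;00/;01 skipped at this minute). Total = 35964 + 7194 + 1387 = 44545.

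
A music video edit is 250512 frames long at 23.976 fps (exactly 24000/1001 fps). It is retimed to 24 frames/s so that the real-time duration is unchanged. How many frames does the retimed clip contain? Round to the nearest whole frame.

250763 frames

Frames at target rate = 250512 × (24) / (24000/1001) = 31345314/125 ≈ 250762.512.
Nearest whole frame: 250763.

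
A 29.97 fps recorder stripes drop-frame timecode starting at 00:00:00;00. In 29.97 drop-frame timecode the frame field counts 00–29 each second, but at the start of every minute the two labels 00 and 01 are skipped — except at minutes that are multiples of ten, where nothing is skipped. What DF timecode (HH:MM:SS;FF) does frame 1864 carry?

Ten DF minutes hold 17982 frames, so frame 1864 lies in block 0 (frames 0–17981) with 1864 frames into that block.
The block's first minute is 1800 frames and the rest 1798 each; 1864 frames reaches minute 1, so 0 × 18 + 1 × 2 = 2 labels have been skipped so far.
Adding those back, label number 1864 + 2 = 1866 at 30 labels/s is 62 s + 6 f = 0 h 1 min 2 s frame 6, i.e. 00:01:02;06.

00:01:02;06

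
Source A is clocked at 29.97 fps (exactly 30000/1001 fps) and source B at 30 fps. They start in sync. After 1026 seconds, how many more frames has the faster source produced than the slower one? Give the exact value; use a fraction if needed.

A emits 30000/1001 × 1026 = 30780000/1001 frames; B emits 30 × 1026 = 30780.
Difference = 30780/1001 frames (≈ 30.7493); B is ahead of A.

30780/1001 frames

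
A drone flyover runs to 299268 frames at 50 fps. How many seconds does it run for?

Running time = 299268 / (50) = 5985.36 s.

5985.36 seconds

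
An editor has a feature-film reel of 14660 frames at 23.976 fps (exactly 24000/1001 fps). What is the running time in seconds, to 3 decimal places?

611.444 seconds

Running time = 14660 × 1001/24000 = 733733/1200 s ≈ 611.444 s.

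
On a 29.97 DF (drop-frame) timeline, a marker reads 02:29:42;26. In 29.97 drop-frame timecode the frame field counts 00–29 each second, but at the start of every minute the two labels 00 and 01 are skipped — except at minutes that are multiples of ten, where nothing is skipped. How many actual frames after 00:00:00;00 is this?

269216

As if non-drop at 30 labels/s: (2 × 3600 + 29 × 60 + 42) × 30 + 26 = 269486.
Minute boundaries passed: 149; those not divisible by 10: 149 − 14 = 135; dropped labels = 2 × 135 = 270.
Actual frame index = 269486 − 270 = 269216.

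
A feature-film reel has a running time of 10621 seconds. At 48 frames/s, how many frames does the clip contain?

509808 frames

Frames = 10621 × 48 = 509808.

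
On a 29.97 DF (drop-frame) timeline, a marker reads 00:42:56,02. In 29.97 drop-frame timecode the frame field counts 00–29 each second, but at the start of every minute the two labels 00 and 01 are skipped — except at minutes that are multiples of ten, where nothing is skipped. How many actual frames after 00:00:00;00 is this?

Complete 10-minute blocks: 4, each 17982 frames → 71928.
Remaining 2 whole minutes in the current block: 1800 + 1 × 1798 = 3598 frames.
Within the current minute: 56 × 30 + 2 − 2 = 1680 (labels ;00/;01 skipped at this minute). Total = 71928 + 3598 + 1680 = 77206.

77206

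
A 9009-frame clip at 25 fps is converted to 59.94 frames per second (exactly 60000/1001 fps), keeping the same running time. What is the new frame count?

Target frames = source frames × (target rate / source rate) = 9009 × (60000/1001)/(25) = 9009 × 2400/1001 = 21600.

21600 frames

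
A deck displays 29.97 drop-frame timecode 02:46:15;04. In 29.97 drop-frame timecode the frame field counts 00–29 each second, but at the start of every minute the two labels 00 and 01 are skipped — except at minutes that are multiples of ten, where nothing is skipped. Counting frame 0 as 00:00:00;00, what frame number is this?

As if non-drop at 30 labels/s: (2 × 3600 + 46 × 60 + 15) × 30 + 4 = 299254.
Minute boundaries passed: 166; those not divisible by 10: 166 − 16 = 150; dropped labels = 2 × 150 = 300.
Actual frame index = 299254 − 300 = 298954.

298954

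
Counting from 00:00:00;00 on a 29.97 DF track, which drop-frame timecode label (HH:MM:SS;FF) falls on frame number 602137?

05:34:51;09

Each 10-minute DF block holds 10 × 60 × 30 − 9 × 2 = 17982 frames. 602137 ÷ 17982 → 33 full blocks, remainder 8731.
Within the partial block the first minute is 1800 frames and each further minute 1798, so 4 further minute boundaries passed. Total skipped labels = 18 × 33 + 2 × 4 = 602.
Non-drop label index = 602137 + 602 = 602739; at 30 labels/s that is 05:34:51:09, i.e. DF 05:34:51;09.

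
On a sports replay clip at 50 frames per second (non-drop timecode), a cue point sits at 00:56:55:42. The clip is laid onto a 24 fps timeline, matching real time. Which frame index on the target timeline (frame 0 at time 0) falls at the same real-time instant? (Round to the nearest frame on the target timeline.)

Source frame index: (0×3600 + 56×60 + 55) × 50 + 42 = 170792.
Real time: 170792 / (50) = 85396/25 s.
Target frame: (85396/25) × (24) = 2049504/25 ≈ 81980.160 → 81980.

frame 81980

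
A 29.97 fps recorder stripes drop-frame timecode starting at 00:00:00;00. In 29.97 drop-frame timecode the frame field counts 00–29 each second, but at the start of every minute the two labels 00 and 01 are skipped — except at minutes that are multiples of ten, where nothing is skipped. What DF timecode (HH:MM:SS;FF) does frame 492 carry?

00:00:16;12

Each 10-minute DF block holds 10 × 60 × 30 − 9 × 2 = 17982 frames. 492 ÷ 17982 → 0 full blocks, remainder 492.
Within the partial block the first minute is 1800 frames and each further minute 1798, so 0 further minute boundaries passed. Total skipped labels = 18 × 0 + 2 × 0 = 0.
Non-drop label index = 492 + 0 = 492; at 30 labels/s that is 00:00:16:12, i.e. DF 00:00:16;12.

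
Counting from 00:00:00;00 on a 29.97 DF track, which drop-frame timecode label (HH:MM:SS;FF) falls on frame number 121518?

01:07:34;20

Ten DF minutes hold 17982 frames, so frame 121518 lies in block 6 (frames 107892–125873) with 13626 frames into that block.
The block's first minute is 1800 frames and the rest 1798 each; 13626 frames reaches minute 7, so 6 × 18 + 7 × 2 = 122 labels have been skipped so far.
Adding those back, label number 121518 + 122 = 121640 at 30 labels/s is 4054 s + 20 f = 1 h 7 min 34 s frame 20, i.e. 01:07:34;20.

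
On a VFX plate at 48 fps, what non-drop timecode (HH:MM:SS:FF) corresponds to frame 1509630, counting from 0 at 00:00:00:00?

1509630 ÷ 48 = 31450 full seconds, remainder 30 frames.
31450 s = 8 h 44 min 10 s.
Timecode: 08:44:10:30.

08:44:10:30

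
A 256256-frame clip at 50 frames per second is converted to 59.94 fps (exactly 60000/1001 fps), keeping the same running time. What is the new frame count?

307200 frames

Target frames = source frames × (target rate / source rate) = 256256 × (60000/1001)/(50) = 256256 × 1200/1001 = 307200.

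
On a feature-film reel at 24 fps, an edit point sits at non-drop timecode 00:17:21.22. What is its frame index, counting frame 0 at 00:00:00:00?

25006

Total seconds to the label: (0 × 3600 + 17 × 60 + 21) = 1041.
Frame index = 1041 × 24 + 22 = 25006.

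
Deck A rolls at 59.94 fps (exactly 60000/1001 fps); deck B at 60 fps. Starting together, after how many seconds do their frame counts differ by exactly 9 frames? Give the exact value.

The gap grows by |60 − 60000/1001| = 60/1001 frames per second.
Time for a 9-frame gap: 9 ÷ (60/1001) = 150.15 s.

150.15 seconds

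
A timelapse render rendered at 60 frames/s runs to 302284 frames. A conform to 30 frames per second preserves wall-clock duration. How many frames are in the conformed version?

Target frames = source frames × (target rate / source rate) = 302284 × (30)/(60) = 302284 × 1/2 = 151142.

151142 frames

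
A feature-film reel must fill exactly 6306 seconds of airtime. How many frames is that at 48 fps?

Frames = 6306 × 48 = 302688.

302688 frames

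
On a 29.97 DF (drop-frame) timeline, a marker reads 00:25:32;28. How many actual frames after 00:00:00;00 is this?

Complete 10-minute blocks: 2, each 17982 frames → 35964.
Remaining 5 whole minutes in the current block: 1800 + 4 × 1798 = 8992 frames.
Within the current minute: 32 × 30 + 28 − 2 = 986 (labels ;00/;01 skipped at this minute). Total = 35964 + 8992 + 986 = 45942.

45942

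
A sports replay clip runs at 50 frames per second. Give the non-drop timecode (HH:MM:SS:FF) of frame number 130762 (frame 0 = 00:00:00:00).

00:43:35:12

130762 ÷ 50 = 2615 full seconds, remainder 12 frames.
2615 s = 0 h 43 min 35 s.
Timecode: 00:43:35:12.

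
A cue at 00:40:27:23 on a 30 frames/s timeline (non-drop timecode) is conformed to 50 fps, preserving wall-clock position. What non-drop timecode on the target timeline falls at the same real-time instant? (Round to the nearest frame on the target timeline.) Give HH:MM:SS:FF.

Source frame index: (0×3600 + 40×60 + 27) × 30 + 23 = 72833.
Real time: 72833 / (30) = 72833/30 s.
Target frame: (72833/30) × (50) = 364165/3 ≈ 121388.333 → 121388.
At 50 labels/s: frame 121388 → 00:40:27:38.

00:40:27:38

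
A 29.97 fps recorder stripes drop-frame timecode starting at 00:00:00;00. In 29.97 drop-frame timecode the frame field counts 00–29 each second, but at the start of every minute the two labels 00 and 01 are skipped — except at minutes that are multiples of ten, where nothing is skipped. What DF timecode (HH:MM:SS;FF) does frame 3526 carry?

00:01:57;18

Each 10-minute DF block holds 10 × 60 × 30 − 9 × 2 = 17982 frames. 3526 ÷ 17982 → 0 full blocks, remainder 3526.
Within the partial block the first minute is 1800 frames and each further minute 1798, so 1 further minute boundary passed. Total skipped labels = 18 × 0 + 2 × 1 = 2.
Non-drop label index = 3526 + 2 = 3528; at 30 labels/s that is 00:01:57:18, i.e. DF 00:01:57;18.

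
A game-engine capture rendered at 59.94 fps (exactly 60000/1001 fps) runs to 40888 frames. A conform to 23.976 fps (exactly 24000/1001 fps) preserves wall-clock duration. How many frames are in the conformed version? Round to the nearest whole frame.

Frames at target rate = 40888 × (24000/1001) / (60000/1001) = 81776/5 ≈ 16355.200.
Nearest whole frame: 16355.

16355 frames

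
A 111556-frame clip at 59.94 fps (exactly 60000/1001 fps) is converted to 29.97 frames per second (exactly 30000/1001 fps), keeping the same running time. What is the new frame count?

55778 frames

Target frames = source frames × (target rate / source rate) = 111556 × (30000/1001)/(60000/1001) = 111556 × 1/2 = 55778.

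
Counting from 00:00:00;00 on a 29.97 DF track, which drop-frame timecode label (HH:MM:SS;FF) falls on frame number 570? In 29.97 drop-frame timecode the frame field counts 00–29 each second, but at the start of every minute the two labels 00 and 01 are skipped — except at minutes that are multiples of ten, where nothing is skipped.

Ten DF minutes hold 17982 frames, so frame 570 lies in block 0 (frames 0–17981) with 570 frames into that block.
The block's first minute is 1800 frames and the rest 1798 each; 570 frames reaches minute 0, so 0 × 18 + 0 × 2 = 0 labels have been skipped so far.
Adding those back, label number 570 + 0 = 570 at 30 labels/s is 19 s + 0 f = 0 h 0 min 19 s frame 0, i.e. 00:00:19;00.

00:00:19;00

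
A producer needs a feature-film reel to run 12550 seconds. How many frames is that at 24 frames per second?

Frames = 12550 × 24 = 301200.

301200 frames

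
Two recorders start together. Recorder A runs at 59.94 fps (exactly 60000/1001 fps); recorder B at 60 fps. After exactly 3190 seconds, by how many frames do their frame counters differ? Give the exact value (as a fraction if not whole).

A emits 60000/1001 × 3190 = 17400000/91 frames; B emits 60 × 3190 = 191400.
Difference = 17400/91 frames (≈ 191.2088); B is ahead of A.

17400/91 frames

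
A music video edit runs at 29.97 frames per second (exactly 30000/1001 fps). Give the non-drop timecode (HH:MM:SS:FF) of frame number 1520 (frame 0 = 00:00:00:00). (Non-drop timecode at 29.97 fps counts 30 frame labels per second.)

1520 ÷ 30 = 50 full seconds, remainder 20 frames.
50 s = 0 h 0 min 50 s.
Timecode: 00:00:50:20.

00:00:50:20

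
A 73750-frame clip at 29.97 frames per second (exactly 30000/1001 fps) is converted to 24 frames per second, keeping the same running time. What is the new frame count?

Target frames = source frames × (target rate / source rate) = 73750 × (24)/(30000/1001) = 73750 × 1001/1250 = 59059.

59059 frames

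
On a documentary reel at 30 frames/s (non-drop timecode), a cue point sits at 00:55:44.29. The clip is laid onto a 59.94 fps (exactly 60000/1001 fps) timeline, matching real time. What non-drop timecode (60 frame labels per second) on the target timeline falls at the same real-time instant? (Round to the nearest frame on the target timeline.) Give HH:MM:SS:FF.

00:55:41:38

Source frame index: (0×3600 + 55×60 + 44) × 30 + 29 = 100349.
Real time: 100349 / (30) = 100349/30 s.
Target frame: (100349/30) × (60000/1001) = 200698000/1001 ≈ 200497.502 → 200498.
At 60 labels/s: frame 200498 → 00:55:41:38.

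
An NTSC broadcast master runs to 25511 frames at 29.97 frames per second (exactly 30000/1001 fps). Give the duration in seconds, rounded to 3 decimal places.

Running time = 25511 × 1001/30000 = 25536511/30000 s ≈ 851.217 s.

851.217 seconds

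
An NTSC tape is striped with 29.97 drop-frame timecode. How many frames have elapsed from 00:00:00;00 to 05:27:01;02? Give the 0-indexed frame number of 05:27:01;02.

588042

As if non-drop at 30 labels/s: (5 × 3600 + 27 × 60 + 1) × 30 + 2 = 588632.
Minute boundaries passed: 327; those not divisible by 10: 327 − 32 = 295; dropped labels = 2 × 295 = 590.
Actual frame index = 588632 − 590 = 588042.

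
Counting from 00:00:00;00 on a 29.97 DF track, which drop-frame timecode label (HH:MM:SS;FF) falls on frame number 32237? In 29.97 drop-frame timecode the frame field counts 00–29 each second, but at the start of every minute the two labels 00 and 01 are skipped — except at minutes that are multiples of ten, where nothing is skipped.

Each 10-minute DF block holds 10 × 60 × 30 − 9 × 2 = 17982 frames. 32237 ÷ 17982 → 1 full block, remainder 14255.
Within the partial block the first minute is 1800 frames and each further minute 1798, so 7 further minute boundaries passed. Total skipped labels = 18 × 1 + 2 × 7 = 32.
Non-drop label index = 32237 + 32 = 32269; at 30 labels/s that is 00:17:55:19, i.e. DF 00:17:55;19.

00:17:55;19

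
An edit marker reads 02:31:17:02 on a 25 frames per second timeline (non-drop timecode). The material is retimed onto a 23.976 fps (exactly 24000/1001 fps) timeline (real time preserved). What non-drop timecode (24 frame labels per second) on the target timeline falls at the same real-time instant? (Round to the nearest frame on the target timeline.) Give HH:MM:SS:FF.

02:31:08:00

Source frame index: (2×3600 + 31×60 + 17) × 25 + 2 = 226927.
Real time: 226927 / (25) = 226927/25 s.
Target frame: (226927/25) × (24000/1001) = 217849920/1001 ≈ 217632.288 → 217632.
At 24 labels/s: frame 217632 → 02:31:08:00.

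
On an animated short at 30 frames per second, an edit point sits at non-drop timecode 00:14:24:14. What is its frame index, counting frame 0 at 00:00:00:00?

Total seconds to the label: (0 × 3600 + 14 × 60 + 24) = 864.
Frame index = 864 × 30 + 14 = 25934.

25934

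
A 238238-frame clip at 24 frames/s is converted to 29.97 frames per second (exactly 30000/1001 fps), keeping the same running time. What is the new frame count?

Target frames = source frames × (target rate / source rate) = 238238 × (30000/1001)/(24) = 238238 × 1250/1001 = 297500.

297500 frames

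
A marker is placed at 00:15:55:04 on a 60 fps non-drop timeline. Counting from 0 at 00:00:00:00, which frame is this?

Total seconds to the label: (0 × 3600 + 15 × 60 + 55) = 955.
Frame index = 955 × 60 + 4 = 57304.

57304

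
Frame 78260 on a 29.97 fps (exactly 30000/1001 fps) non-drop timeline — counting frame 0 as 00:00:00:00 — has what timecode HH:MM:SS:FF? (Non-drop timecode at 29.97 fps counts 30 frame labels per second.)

00:43:28:20

78260 ÷ 30 = 2608 full seconds, remainder 20 frames.
2608 s = 0 h 43 min 28 s.
Timecode: 00:43:28:20.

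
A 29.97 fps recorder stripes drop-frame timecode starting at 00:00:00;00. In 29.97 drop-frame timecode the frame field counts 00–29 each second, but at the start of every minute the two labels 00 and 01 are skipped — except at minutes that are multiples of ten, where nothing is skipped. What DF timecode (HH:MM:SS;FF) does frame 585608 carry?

Each 10-minute DF block holds 10 × 60 × 30 − 9 × 2 = 17982 frames. 585608 ÷ 17982 → 32 full blocks, remainder 10184.
Within the partial block the first minute is 1800 frames and each further minute 1798, so 5 further minute boundaries passed. Total skipped labels = 18 × 32 + 2 × 5 = 586.
Non-drop label index = 585608 + 586 = 586194; at 30 labels/s that is 05:25:39:24, i.e. DF 05:25:39;24.

05:25:39;24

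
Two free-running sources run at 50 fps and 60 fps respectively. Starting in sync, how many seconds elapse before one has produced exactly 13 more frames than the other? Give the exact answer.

The gap grows by |60 − 50| = 10 frames per second.
Time for a 13-frame gap: 13 ÷ (10) = 1.3 s.

1.3 seconds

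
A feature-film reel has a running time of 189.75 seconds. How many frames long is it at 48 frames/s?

Frames = 189.75 × 48 = 9108.

9108 frames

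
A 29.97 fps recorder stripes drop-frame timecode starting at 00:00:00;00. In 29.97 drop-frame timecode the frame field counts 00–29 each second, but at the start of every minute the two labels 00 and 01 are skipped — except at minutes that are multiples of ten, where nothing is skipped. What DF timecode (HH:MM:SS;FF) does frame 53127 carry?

00:29:32;21

Each 10-minute DF block holds 10 × 60 × 30 − 9 × 2 = 17982 frames. 53127 ÷ 17982 → 2 full blocks, remainder 17163.
Within the partial block the first minute is 1800 frames and each further minute 1798, so 9 further minute boundaries passed. Total skipped labels = 18 × 2 + 2 × 9 = 54.
Non-drop label index = 53127 + 54 = 53181; at 30 labels/s that is 00:29:32:21, i.e. DF 00:29:32;21.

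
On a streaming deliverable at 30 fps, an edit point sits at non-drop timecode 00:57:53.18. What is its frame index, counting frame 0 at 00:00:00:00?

Total seconds to the label: (0 × 3600 + 57 × 60 + 53) = 3473.
Frame index = 3473 × 30 + 18 = 104208.

104208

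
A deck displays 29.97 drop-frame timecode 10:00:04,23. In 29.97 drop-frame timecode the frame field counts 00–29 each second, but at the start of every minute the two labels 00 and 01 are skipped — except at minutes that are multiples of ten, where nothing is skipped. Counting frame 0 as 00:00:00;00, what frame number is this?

1079063

Complete 10-minute blocks: 60, each 17982 frames → 1078920.
Remaining 0 whole minutes in the current block: 0 frames.
Within the current minute: 4 × 30 + 23 = 143. Total = 1078920 + 0 + 143 = 1079063.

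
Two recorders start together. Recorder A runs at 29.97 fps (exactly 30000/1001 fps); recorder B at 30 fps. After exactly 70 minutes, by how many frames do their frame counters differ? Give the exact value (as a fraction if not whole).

18000/143 frames

70 min = 4200 s.
A emits 30000/1001 × 4200 = 18000000/143 frames; B emits 30 × 4200 = 126000.
Difference = 18000/143 frames (≈ 125.8741); B is ahead of A.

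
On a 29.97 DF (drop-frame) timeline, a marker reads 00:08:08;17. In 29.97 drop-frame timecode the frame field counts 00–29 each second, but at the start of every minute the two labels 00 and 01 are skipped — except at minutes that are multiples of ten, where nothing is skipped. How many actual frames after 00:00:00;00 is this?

Complete 10-minute blocks: 0, each 17982 frames → 0.
Remaining 8 whole minutes in the current block: 1800 + 7 × 1798 = 14386 frames.
Within the current minute: 8 × 30 + 17 − 2 = 255 (labels ;00/;01 skipped at this minute). Total = 0 + 14386 + 255 = 14641.

14641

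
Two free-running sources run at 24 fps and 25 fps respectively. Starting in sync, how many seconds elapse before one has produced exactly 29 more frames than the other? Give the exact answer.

The gap grows by |25 − 24| = 1 frame per second.
Time for a 29-frame gap: 29 ÷ (1) = 29 s.

29 seconds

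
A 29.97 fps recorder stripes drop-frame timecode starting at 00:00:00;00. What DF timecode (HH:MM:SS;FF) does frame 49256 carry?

Each 10-minute DF block holds 10 × 60 × 30 − 9 × 2 = 17982 frames. 49256 ÷ 17982 → 2 full blocks, remainder 13292.
Within the partial block the first minute is 1800 frames and each further minute 1798, so 7 further minute boundaries passed. Total skipped labels = 18 × 2 + 2 × 7 = 50.
Non-drop label index = 49256 + 50 = 49306; at 30 labels/s that is 00:27:23:16, i.e. DF 00:27:23;16.

00:27:23;16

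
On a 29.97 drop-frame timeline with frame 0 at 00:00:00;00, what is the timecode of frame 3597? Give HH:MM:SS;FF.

00:01:59;29

Ten DF minutes hold 17982 frames, so frame 3597 lies in block 0 (frames 0–17981) with 3597 frames into that block.
The block's first minute is 1800 frames and the rest 1798 each; 3597 frames reaches minute 1, so 0 × 18 + 1 × 2 = 2 labels have been skipped so far.
Adding those back, label number 3597 + 2 = 3599 at 30 labels/s is 119 s + 29 f = 0 h 1 min 59 s frame 29, i.e. 00:01:59;29.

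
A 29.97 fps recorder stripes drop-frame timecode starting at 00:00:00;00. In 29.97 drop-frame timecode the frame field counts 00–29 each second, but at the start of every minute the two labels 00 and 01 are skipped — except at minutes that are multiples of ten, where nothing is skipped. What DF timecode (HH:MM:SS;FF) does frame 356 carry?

Each 10-minute DF block holds 10 × 60 × 30 − 9 × 2 = 17982 frames. 356 ÷ 17982 → 0 full blocks, remainder 356.
Within the partial block the first minute is 1800 frames and each further minute 1798, so 0 further minute boundaries passed. Total skipped labels = 18 × 0 + 2 × 0 = 0.
Non-drop label index = 356 + 0 = 356; at 30 labels/s that is 00:00:11:26, i.e. DF 00:00:11;26.

00:00:11;26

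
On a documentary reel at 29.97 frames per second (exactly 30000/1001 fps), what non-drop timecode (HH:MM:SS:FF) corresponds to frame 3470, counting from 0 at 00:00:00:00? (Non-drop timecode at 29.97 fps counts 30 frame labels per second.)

00:01:55:20

3470 ÷ 30 = 115 full seconds, remainder 20 frames.
115 s = 0 h 1 min 55 s.
Timecode: 00:01:55:20.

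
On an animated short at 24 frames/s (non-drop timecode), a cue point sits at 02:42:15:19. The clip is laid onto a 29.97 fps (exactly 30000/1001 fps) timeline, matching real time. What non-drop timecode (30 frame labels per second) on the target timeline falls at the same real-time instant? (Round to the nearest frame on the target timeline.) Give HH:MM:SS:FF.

Source frame index: (2×3600 + 42×60 + 15) × 24 + 19 = 233659.
Real time: 233659 / (24) = 233659/24 s.
Target frame: (233659/24) × (30000/1001) = 292073750/1001 ≈ 291781.968 → 291782.
At 30 labels/s: frame 291782 → 02:42:06:02.

02:42:06:02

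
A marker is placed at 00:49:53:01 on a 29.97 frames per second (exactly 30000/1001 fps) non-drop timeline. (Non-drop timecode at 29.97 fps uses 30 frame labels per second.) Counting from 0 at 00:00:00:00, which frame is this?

89791

Total seconds to the label: (0 × 3600 + 49 × 60 + 53) = 2993.
Frame index = 2993 × 30 + 1 = 89791.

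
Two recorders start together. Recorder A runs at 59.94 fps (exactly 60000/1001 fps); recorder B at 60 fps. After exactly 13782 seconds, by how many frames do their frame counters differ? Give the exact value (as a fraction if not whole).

A emits 60000/1001 × 13782 = 826920000/1001 frames; B emits 60 × 13782 = 826920.
Difference = 826920/1001 frames (≈ 826.0939); B is ahead of A.

826920/1001 frames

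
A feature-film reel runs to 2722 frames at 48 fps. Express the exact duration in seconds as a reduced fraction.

1361/24 seconds

Running time = 2722 ÷ (48) = 2722 × 1/48 = 1361/24 s.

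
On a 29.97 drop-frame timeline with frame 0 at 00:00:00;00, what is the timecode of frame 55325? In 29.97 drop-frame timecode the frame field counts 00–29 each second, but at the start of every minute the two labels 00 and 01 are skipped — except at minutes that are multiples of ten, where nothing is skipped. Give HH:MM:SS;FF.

00:30:45;29

Each 10-minute DF block holds 10 × 60 × 30 − 9 × 2 = 17982 frames. 55325 ÷ 17982 → 3 full blocks, remainder 1379.
Within the partial block the first minute is 1800 frames and each further minute 1798, so 0 further minute boundaries passed. Total skipped labels = 18 × 3 + 2 × 0 = 54.
Non-drop label index = 55325 + 54 = 55379; at 30 labels/s that is 00:30:45:29, i.e. DF 00:30:45;29.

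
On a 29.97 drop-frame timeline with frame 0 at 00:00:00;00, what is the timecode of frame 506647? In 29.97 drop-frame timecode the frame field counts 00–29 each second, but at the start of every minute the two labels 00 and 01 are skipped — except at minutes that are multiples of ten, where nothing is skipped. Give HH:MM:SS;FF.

04:41:45;03

Ten DF minutes hold 17982 frames, so frame 506647 lies in block 28 (frames 503496–521477) with 3151 frames into that block.
The block's first minute is 1800 frames and the rest 1798 each; 3151 frames reaches minute 1, so 28 × 18 + 1 × 2 = 506 labels have been skipped so far.
Adding those back, label number 506647 + 506 = 507153 at 30 labels/s is 16905 s + 3 f = 4 h 41 min 45 s frame 3, i.e. 04:41:45;03.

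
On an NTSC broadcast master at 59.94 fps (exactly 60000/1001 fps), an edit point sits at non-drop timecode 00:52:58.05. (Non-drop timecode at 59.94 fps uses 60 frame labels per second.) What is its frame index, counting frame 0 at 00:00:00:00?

frame 190685

Total seconds to the label: (0 × 3600 + 52 × 60 + 58) = 3178.
Frame index = 3178 × 60 + 5 = 190685.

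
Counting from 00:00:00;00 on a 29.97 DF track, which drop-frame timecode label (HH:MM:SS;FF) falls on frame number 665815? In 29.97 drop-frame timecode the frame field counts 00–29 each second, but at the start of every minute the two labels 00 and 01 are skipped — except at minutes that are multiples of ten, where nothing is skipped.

Ten DF minutes hold 17982 frames, so frame 665815 lies in block 37 (frames 665334–683315) with 481 frames into that block.
The block's first minute is 1800 frames and the rest 1798 each; 481 frames reaches minute 0, so 37 × 18 + 0 × 2 = 666 labels have been skipped so far.
Adding those back, label number 665815 + 666 = 666481 at 30 labels/s is 22216 s + 1 f = 6 h 10 min 16 s frame 1, i.e. 06:10:16;01.

06:10:16;01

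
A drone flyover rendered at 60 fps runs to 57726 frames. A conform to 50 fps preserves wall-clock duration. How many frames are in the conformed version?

48105 frames

Target frames = source frames × (target rate / source rate) = 57726 × (50)/(60) = 57726 × 5/6 = 48105.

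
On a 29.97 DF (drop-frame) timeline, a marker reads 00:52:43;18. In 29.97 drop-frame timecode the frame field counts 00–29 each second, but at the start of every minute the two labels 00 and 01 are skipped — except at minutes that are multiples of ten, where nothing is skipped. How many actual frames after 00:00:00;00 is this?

Complete 10-minute blocks: 5, each 17982 frames → 89910.
Remaining 2 whole minutes in the current block: 1800 + 1 × 1798 = 3598 frames.
Within the current minute: 43 × 30 + 18 − 2 = 1306 (labels ;00/;01 skipped at this minute). Total = 89910 + 3598 + 1306 = 94814.

94814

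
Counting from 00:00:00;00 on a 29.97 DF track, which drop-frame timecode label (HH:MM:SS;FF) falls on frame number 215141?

01:59:38;17

Ten DF minutes hold 17982 frames, so frame 215141 lies in block 11 (frames 197802–215783) with 17339 frames into that block.
The block's first minute is 1800 frames and the rest 1798 each; 17339 frames reaches minute 9, so 11 × 18 + 9 × 2 = 216 labels have been skipped so far.
Adding those back, label number 215141 + 216 = 215357 at 30 labels/s is 7178 s + 17 f = 1 h 59 min 38 s frame 17, i.e. 01:59:38;17.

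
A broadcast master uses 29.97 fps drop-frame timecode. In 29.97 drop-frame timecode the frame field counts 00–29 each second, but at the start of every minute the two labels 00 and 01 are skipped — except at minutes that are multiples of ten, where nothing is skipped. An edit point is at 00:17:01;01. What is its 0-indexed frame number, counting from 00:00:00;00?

As if non-drop at 30 labels/s: (0 × 3600 + 17 × 60 + 1) × 30 + 1 = 30631.
Minute boundaries passed: 17; those not divisible by 10: 17 − 1 = 16; dropped labels = 2 × 16 = 32.
Actual frame index = 30631 − 32 = 30599.

30599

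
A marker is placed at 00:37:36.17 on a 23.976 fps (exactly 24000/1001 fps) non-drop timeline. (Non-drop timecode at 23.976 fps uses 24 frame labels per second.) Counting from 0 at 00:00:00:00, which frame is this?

frame 54161

Total seconds to the label: (0 × 3600 + 37 × 60 + 36) = 2256.
Frame index = 2256 × 24 + 17 = 54161.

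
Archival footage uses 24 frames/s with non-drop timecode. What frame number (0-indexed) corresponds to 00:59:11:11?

Total seconds to the label: (0 × 3600 + 59 × 60 + 11) = 3551.
Frame index = 3551 × 24 + 11 = 85235.

frame 85235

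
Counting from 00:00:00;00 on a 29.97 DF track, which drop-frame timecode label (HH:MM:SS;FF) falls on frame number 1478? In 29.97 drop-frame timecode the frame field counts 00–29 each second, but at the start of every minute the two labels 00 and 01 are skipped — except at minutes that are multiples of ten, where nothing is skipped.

Ten DF minutes hold 17982 frames, so frame 1478 lies in block 0 (frames 0–17981) with 1478 frames into that block.
The block's first minute is 1800 frames and the rest 1798 each; 1478 frames reaches minute 0, so 0 × 18 + 0 × 2 = 0 labels have been skipped so far.
Adding those back, label number 1478 + 0 = 1478 at 30 labels/s is 49 s + 8 f = 0 h 0 min 49 s frame 8, i.e. 00:00:49;08.

00:00:49;08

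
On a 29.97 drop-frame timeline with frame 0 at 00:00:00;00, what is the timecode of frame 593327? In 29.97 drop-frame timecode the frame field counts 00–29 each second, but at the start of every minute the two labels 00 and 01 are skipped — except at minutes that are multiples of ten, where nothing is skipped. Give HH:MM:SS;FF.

Each 10-minute DF block holds 10 × 60 × 30 − 9 × 2 = 17982 frames. 593327 ÷ 17982 → 32 full blocks, remainder 17903.
Within the partial block the first minute is 1800 frames and each further minute 1798, so 9 further minute boundaries passed. Total skipped labels = 18 × 32 + 2 × 9 = 594.
Non-drop label index = 593327 + 594 = 593921; at 30 labels/s that is 05:29:57:11, i.e. DF 05:29:57;11.

05:29:57;11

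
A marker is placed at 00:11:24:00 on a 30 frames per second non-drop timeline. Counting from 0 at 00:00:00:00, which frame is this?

Total seconds to the label: (0 × 3600 + 11 × 60 + 24) = 684.
Frame index = 684 × 30 + 0 = 20520.

frame 20520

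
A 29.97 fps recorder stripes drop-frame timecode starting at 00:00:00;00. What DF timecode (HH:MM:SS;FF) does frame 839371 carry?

Ten DF minutes hold 17982 frames, so frame 839371 lies in block 46 (frames 827172–845153) with 12199 frames into that block.
The block's first minute is 1800 frames and the rest 1798 each; 12199 frames reaches minute 6, so 46 × 18 + 6 × 2 = 840 labels have been skipped so far.
Adding those back, label number 839371 + 840 = 840211 at 30 labels/s is 28007 s + 1 f = 7 h 46 min 47 s frame 1, i.e. 07:46:47;01.

07:46:47;01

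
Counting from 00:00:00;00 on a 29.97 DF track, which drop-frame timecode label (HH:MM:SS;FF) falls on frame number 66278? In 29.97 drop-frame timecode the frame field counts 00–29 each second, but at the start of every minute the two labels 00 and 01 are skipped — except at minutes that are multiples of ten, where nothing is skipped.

Each 10-minute DF block holds 10 × 60 × 30 − 9 × 2 = 17982 frames. 66278 ÷ 17982 → 3 full blocks, remainder 12332.
Within the partial block the first minute is 1800 frames and each further minute 1798, so 6 further minute boundaries passed. Total skipped labels = 18 × 3 + 2 × 6 = 66.
Non-drop label index = 66278 + 66 = 66344; at 30 labels/s that is 00:36:51:14, i.e. DF 00:36:51;14.

00:36:51;14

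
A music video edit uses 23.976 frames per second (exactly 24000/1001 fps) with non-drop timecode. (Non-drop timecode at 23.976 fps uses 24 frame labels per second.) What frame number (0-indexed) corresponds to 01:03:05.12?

Total seconds to the label: (1 × 3600 + 3 × 60 + 5) = 3785.
Frame index = 3785 × 24 + 12 = 90852.

90852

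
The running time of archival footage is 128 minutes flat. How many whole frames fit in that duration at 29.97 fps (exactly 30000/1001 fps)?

128 min = 7680 s.
Frames = 7680 × 30000/1001 = 230400000/1001 ≈ 230169.8302.
Complete frames: 230169.

230169 frames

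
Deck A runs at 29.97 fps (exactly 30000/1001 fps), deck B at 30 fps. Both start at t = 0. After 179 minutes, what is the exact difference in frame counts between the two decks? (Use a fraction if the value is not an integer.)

322200/1001 frames

179 min = 10740 s.
A emits 30000/1001 × 10740 = 322200000/1001 frames; B emits 30 × 10740 = 322200.
Difference = 322200/1001 frames (≈ 321.8781); B is ahead of A.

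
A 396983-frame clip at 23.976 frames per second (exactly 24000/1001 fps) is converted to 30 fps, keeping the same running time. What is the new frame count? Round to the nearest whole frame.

496725 frames

Frames at target rate = 396983 × (30) / (24000/1001) = 397379983/800 ≈ 496724.979.
Nearest whole frame: 496725.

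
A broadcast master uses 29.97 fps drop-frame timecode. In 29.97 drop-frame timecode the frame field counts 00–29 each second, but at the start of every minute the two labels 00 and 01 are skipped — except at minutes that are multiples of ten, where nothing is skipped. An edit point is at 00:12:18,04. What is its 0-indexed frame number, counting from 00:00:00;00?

22122

Complete 10-minute blocks: 1, each 17982 frames → 17982.
Remaining 2 whole minutes in the current block: 1800 + 1 × 1798 = 3598 frames.
Within the current minute: 18 × 30 + 4 − 2 = 542 (labels ;00/;01 skipped at this minute). Total = 17982 + 3598 + 542 = 22122.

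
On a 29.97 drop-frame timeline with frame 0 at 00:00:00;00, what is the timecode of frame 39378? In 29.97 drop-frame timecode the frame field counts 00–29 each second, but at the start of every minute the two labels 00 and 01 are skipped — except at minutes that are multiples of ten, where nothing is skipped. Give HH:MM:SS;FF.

Ten DF minutes hold 17982 frames, so frame 39378 lies in block 2 (frames 35964–53945) with 3414 frames into that block.
The block's first minute is 1800 frames and the rest 1798 each; 3414 frames reaches minute 1, so 2 × 18 + 1 × 2 = 38 labels have been skipped so far.
Adding those back, label number 39378 + 38 = 39416 at 30 labels/s is 1313 s + 26 f = 0 h 21 min 53 s frame 26, i.e. 00:21:53;26.

00:21:53;26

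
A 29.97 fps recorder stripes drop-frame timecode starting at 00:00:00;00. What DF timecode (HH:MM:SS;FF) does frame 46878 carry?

Ten DF minutes hold 17982 frames, so frame 46878 lies in block 2 (frames 35964–53945) with 10914 frames into that block.
The block's first minute is 1800 frames and the rest 1798 each; 10914 frames reaches minute 6, so 2 × 18 + 6 × 2 = 48 labels have been skipped so far.
Adding those back, label number 46878 + 48 = 46926 at 30 labels/s is 1564 s + 6 f = 0 h 26 min 4 s frame 6, i.e. 00:26:04;06.

00:26:04;06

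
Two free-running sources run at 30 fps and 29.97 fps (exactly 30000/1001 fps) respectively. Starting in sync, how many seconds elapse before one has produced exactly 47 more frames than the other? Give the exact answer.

47047/30 seconds

The gap grows by |30000/1001 − 30| = 30/1001 frames per second.
Time for a 47-frame gap: 47 ÷ (30/1001) = 47047/30 s.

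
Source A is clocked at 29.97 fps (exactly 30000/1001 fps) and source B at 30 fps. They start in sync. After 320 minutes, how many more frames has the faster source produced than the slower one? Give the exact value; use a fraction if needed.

320 min = 19200 s.
A emits 30000/1001 × 19200 = 576000000/1001 frames; B emits 30 × 19200 = 576000.
Difference = 576000/1001 frames (≈ 575.4246); B is ahead of A.

576000/1001 frames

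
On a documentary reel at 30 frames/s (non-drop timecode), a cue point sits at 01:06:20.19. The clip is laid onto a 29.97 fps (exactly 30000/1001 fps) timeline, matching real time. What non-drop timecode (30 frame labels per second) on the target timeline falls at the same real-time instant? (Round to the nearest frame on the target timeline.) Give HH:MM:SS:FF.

01:06:16:20

Source frame index: (1×3600 + 6×60 + 20) × 30 + 19 = 119419.
Real time: 119419 / (30) = 119419/30 s.
Target frame: (119419/30) × (30000/1001) = 119419000/1001 ≈ 119299.700 → 119300.
At 30 labels/s: frame 119300 → 01:06:16:20.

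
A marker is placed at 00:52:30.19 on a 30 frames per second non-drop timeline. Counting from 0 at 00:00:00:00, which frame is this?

Total seconds to the label: (0 × 3600 + 52 × 60 + 30) = 3150.
Frame index = 3150 × 30 + 19 = 94519.

94519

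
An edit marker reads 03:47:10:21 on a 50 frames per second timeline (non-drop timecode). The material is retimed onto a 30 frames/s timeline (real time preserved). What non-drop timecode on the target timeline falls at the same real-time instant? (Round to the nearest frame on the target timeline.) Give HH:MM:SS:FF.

Source frame index: (3×3600 + 47×60 + 10) × 50 + 21 = 681521.
Real time: 681521 / (50) = 681521/50 s.
Target frame: (681521/50) × (30) = 2044563/5 ≈ 408912.600 → 408913.
At 30 labels/s: frame 408913 → 03:47:10:13.

03:47:10:13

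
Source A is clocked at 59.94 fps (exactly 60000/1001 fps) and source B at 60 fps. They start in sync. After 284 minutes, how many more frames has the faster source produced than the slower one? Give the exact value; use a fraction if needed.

284 min = 17040 s.
A emits 60000/1001 × 17040 = 1022400000/1001 frames; B emits 60 × 17040 = 1022400.
Difference = 1022400/1001 frames (≈ 1021.3786); B is ahead of A.

1022400/1001 frames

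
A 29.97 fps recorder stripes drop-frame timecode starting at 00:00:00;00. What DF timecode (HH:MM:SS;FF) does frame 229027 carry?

Ten DF minutes hold 17982 frames, so frame 229027 lies in block 12 (frames 215784–233765) with 13243 frames into that block.
The block's first minute is 1800 frames and the rest 1798 each; 13243 frames reaches minute 7, so 12 × 18 + 7 × 2 = 230 labels have been skipped so far.
Adding those back, label number 229027 + 230 = 229257 at 30 labels/s is 7641 s + 27 f = 2 h 7 min 21 s frame 27, i.e. 02:07:21;27.

02:07:21;27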